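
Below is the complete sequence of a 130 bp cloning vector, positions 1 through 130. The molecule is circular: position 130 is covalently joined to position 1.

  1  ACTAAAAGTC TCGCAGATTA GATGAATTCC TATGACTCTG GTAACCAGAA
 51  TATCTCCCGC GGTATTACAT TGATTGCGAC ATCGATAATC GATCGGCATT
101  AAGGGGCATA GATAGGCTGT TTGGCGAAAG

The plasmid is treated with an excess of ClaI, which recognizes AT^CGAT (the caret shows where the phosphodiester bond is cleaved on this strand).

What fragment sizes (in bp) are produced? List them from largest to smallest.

ClaI sites (ATCGAT) start at positions 81, 88.
ClaI cuts after base 2 of each site, so after positions 82, 89.
Circular molecule, 2 cuts → 2 fragments:
  83–89 → 7 bp
  90–130 then 1–82 → 41 + 82 = 123 bp
Sorted largest to smallest: 123, 7 bp.

123, 7 bp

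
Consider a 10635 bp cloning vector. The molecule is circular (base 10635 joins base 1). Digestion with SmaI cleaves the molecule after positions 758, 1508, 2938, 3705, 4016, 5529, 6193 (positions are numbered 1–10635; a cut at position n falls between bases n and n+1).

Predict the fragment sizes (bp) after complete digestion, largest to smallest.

5200, 1513, 1430, 767, 750, 664, 311 bp

Circular molecule, 7 cuts → 7 fragments:
  1508 − 758 = 750 bp
  2938 − 1508 = 1430 bp
  3705 − 2938 = 767 bp
  4016 − 3705 = 311 bp
  5529 − 4016 = 1513 bp
  6193 − 5529 = 664 bp
  wrap: 10635 − 6193 + 758 = 5200 bp
Sorted largest to smallest: 5200, 1513, 1430, 767, 750, 664, 311 bp.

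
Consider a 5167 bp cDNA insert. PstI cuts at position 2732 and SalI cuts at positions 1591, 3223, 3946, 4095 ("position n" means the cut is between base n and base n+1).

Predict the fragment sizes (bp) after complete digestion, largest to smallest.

Combined cut positions (sorted): 1591, 2732, 3223, 3946, 4095.
Linear molecule, 5 cuts → 6 fragments:
  1591 − 0 = 1591 bp
  2732 − 1591 = 1141 bp
  3223 − 2732 = 491 bp
  3946 − 3223 = 723 bp
  4095 − 3946 = 149 bp
  5167 − 4095 = 1072 bp
Sorted largest to smallest: 1591, 1141, 1072, 723, 491, 149 bp.

1591, 1141, 1072, 723, 491, 149 bp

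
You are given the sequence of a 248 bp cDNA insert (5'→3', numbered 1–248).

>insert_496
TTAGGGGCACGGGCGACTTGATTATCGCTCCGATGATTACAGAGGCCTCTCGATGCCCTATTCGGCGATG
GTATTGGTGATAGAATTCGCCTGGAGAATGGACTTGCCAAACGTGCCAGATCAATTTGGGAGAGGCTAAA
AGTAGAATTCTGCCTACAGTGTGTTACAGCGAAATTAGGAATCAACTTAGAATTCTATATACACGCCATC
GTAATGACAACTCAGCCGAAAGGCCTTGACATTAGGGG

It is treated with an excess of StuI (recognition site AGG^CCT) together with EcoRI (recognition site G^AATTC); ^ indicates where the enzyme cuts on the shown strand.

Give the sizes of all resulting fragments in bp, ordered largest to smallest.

62, 45, 45, 43, 38, 15 bp

StuI sites (AGGCCT) start at positions 43, 231.
StuI cuts after base 3 of each site, so after positions 45, 233.
EcoRI sites (GAATTC) start at positions 83, 145, 190.
EcoRI cuts after the first base of each site, so after positions 83, 145, 190.
Combined cut positions: 45, 83, 145, 190, 233.
Linear molecule, 5 cuts → 6 fragments:
  1–45 → 45 bp
  46–83 → 38 bp
  84–145 → 62 bp
  146–190 → 45 bp
  191–233 → 43 bp
  234–248 → 15 bp
Sorted largest to smallest: 62, 45, 45, 43, 38, 15 bp.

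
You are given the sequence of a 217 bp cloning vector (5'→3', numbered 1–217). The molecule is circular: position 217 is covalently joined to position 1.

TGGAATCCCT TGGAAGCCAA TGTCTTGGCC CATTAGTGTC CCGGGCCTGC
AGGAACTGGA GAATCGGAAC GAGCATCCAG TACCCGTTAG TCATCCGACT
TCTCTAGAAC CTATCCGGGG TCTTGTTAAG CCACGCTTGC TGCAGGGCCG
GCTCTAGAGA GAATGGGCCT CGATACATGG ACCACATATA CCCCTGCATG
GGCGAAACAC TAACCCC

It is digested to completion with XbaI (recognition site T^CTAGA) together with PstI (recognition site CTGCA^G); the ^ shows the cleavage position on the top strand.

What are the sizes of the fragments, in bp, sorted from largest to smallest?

115, 52, 41, 9 bp

XbaI sites (TCTAGA) start at positions 103, 153.
XbaI cuts after the first base of each site, so after positions 103, 153.
PstI sites (CTGCAG) start at positions 47, 140.
PstI cuts after base 5 of each site (before the last base), so after positions 51, 144.
Combined cut positions: 51, 103, 144, 153.
Circular molecule, 4 cuts → 4 fragments:
  52–103 → 52 bp
  104–144 → 41 bp
  145–153 → 9 bp
  154–217 then 1–51 → 64 + 51 = 115 bp
Sorted largest to smallest: 115, 52, 41, 9 bp.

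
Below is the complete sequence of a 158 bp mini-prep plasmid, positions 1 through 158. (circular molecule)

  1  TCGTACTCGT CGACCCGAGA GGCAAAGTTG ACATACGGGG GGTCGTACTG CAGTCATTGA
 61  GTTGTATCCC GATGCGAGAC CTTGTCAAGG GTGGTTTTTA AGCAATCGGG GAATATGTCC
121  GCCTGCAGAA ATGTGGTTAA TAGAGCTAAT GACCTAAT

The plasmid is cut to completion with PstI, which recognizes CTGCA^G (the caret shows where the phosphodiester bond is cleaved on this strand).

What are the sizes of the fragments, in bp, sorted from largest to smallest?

PstI sites (CTGCAG) start at positions 48, 123.
PstI cuts after base 5 of each site (before the last base), so after positions 52, 127.
Circular molecule, 2 cuts → 2 fragments:
  53–127 → 75 bp
  128–158 then 1–52 → 31 + 52 = 83 bp
Sorted largest to smallest: 83, 75 bp.

83, 75 bp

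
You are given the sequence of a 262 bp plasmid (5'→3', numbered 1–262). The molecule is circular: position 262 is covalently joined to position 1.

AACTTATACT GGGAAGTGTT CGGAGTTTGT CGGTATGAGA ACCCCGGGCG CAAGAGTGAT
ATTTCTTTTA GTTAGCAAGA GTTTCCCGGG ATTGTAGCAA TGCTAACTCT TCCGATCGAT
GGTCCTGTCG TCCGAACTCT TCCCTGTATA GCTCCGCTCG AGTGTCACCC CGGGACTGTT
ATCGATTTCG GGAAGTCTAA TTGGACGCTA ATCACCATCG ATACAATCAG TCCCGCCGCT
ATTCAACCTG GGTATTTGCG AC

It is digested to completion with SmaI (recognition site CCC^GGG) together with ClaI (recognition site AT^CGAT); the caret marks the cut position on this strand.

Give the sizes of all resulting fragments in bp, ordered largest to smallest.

89, 55, 42, 36, 29, 11 bp

SmaI sites (CCCGGG) start at positions 43, 85, 169.
SmaI cuts after base 3 of each site, so after positions 45, 87, 171.
ClaI sites (ATCGAT) start at positions 115, 181, 217.
ClaI cuts after base 2 of each site, so after positions 116, 182, 218.
Combined cut positions: 45, 87, 116, 171, 182, 218.
Circular molecule, 6 cuts → 6 fragments:
  46–87 → 42 bp
  88–116 → 29 bp
  117–171 → 55 bp
  172–182 → 11 bp
  183–218 → 36 bp
  219–262 then 1–45 → 44 + 45 = 89 bp
Sorted largest to smallest: 89, 55, 42, 36, 29, 11 bp.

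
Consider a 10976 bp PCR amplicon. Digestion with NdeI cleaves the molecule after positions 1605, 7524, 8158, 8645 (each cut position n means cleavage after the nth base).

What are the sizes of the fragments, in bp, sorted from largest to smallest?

Linear molecule, 4 cuts → 5 fragments:
  1605 − 0 = 1605 bp
  7524 − 1605 = 5919 bp
  8158 − 7524 = 634 bp
  8645 − 8158 = 487 bp
  10976 − 8645 = 2331 bp
Sorted largest to smallest: 5919, 2331, 1605, 634, 487 bp.

5919, 2331, 1605, 634, 487 bp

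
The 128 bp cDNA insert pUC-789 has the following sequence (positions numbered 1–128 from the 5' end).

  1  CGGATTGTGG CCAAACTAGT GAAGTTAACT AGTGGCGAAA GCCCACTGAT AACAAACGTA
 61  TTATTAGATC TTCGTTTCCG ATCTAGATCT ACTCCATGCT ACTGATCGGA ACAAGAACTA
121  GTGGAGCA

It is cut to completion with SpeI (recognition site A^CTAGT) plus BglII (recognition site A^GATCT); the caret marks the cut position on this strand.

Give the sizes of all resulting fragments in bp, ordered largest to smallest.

38, 32, 19, 15, 13, 11 bp

SpeI sites (ACTAGT) start at positions 15, 28, 117.
SpeI cuts after the first base of each site, so after positions 15, 28, 117.
BglII sites (AGATCT) start at positions 66, 85.
BglII cuts after the first base of each site, so after positions 66, 85.
Combined cut positions: 15, 28, 66, 85, 117.
Linear molecule, 5 cuts → 6 fragments:
  1–15 → 15 bp
  16–28 → 13 bp
  29–66 → 38 bp
  67–85 → 19 bp
  86–117 → 32 bp
  118–128 → 11 bp
Sorted largest to smallest: 38, 32, 19, 15, 13, 11 bp.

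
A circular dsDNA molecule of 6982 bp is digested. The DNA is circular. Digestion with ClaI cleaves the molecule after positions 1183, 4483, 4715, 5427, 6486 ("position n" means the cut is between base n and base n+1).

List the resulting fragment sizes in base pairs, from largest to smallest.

Circular molecule, 5 cuts → 5 fragments:
  4483 − 1183 = 3300 bp
  4715 − 4483 = 232 bp
  5427 − 4715 = 712 bp
  6486 − 5427 = 1059 bp
  wrap: 6982 − 6486 + 1183 = 1679 bp
Sorted largest to smallest: 3300, 1679, 1059, 712, 232 bp.

3300, 1679, 1059, 712, 232 bp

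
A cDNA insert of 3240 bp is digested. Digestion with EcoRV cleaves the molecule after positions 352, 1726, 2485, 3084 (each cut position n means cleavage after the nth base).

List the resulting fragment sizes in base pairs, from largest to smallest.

1374, 759, 599, 352, 156 bp

Linear molecule, 4 cuts → 5 fragments:
  352 − 0 = 352 bp
  1726 − 352 = 1374 bp
  2485 − 1726 = 759 bp
  3084 − 2485 = 599 bp
  3240 − 3084 = 156 bp
Sorted largest to smallest: 1374, 759, 599, 352, 156 bp.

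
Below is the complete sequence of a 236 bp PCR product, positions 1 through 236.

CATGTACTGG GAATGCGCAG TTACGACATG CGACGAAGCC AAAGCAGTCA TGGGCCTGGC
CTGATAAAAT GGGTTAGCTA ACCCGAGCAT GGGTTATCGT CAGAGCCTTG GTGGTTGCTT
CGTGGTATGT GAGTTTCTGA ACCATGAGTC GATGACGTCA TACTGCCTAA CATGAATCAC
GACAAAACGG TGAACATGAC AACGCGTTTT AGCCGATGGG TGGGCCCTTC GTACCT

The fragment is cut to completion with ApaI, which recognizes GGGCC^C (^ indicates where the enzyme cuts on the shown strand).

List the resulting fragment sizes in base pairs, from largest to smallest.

The ApaI site (GGGCCC) starts at position 222.
ApaI cuts after base 5 of each site (before the last base), so after position 226.
Linear molecule, 1 cut → 2 fragments:
  1–226 → 226 bp
  227–236 → 10 bp
Sorted largest to smallest: 226, 10 bp.

226, 10 bp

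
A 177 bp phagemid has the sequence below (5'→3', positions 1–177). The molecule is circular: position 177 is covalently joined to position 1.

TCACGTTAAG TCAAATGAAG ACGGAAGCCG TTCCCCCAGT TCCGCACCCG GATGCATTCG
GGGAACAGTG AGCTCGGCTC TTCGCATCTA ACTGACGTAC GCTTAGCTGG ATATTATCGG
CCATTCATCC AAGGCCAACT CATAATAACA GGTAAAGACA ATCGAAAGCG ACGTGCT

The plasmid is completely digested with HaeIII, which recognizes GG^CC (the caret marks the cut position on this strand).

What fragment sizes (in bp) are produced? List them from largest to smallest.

HaeIII sites (GGCC) start at positions 119, 133.
HaeIII cuts after base 2 of each site, so after positions 120, 134.
Circular molecule, 2 cuts → 2 fragments:
  121–134 → 14 bp
  135–177 then 1–120 → 43 + 120 = 163 bp
Sorted largest to smallest: 163, 14 bp.

163, 14 bp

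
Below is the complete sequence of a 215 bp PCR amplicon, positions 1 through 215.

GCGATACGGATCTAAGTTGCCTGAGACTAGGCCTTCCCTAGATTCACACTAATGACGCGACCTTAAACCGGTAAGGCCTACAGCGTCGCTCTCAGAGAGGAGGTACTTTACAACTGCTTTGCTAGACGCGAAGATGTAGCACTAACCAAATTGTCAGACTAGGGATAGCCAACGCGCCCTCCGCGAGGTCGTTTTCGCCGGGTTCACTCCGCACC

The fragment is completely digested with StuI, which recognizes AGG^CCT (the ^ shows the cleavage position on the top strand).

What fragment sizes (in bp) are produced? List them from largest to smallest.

StuI sites (AGGCCT) start at positions 29, 74.
StuI cuts after base 3 of each site, so after positions 31, 76.
Linear molecule, 2 cuts → 3 fragments:
  1–31 → 31 bp
  32–76 → 45 bp
  77–215 → 139 bp
Sorted largest to smallest: 139, 45, 31 bp.

139, 45, 31 bp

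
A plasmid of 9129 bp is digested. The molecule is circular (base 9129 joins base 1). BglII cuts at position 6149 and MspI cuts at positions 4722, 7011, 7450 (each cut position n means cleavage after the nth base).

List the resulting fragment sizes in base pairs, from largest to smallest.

Combined cut positions (sorted): 4722, 6149, 7011, 7450.
Circular molecule, 4 cuts → 4 fragments:
  6149 − 4722 = 1427 bp
  7011 − 6149 = 862 bp
  7450 − 7011 = 439 bp
  wrap: 9129 − 7450 + 4722 = 6401 bp
Sorted largest to smallest: 6401, 1427, 862, 439 bp.

6401, 1427, 862, 439 bp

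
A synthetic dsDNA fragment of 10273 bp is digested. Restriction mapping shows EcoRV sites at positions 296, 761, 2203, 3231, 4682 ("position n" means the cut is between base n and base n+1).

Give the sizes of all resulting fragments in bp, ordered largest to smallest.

5591, 1451, 1442, 1028, 465, 296 bp

Linear molecule, 5 cuts → 6 fragments:
  296 − 0 = 296 bp
  761 − 296 = 465 bp
  2203 − 761 = 1442 bp
  3231 − 2203 = 1028 bp
  4682 − 3231 = 1451 bp
  10273 − 4682 = 5591 bp
Sorted largest to smallest: 5591, 1451, 1442, 1028, 465, 296 bp.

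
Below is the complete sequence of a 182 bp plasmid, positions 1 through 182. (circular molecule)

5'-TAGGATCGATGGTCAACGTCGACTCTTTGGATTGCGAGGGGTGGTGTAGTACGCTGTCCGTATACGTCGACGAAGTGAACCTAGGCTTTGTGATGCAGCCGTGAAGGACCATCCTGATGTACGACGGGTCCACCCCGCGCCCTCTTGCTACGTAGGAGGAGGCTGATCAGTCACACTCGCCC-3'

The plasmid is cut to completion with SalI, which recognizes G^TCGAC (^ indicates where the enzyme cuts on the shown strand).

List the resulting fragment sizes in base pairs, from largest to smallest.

134, 48 bp

SalI sites (GTCGAC) start at positions 18, 66.
SalI cuts after the first base of each site, so after positions 18, 66.
Circular molecule, 2 cuts → 2 fragments:
  19–66 → 48 bp
  67–182 then 1–18 → 116 + 18 = 134 bp
Sorted largest to smallest: 134, 48 bp.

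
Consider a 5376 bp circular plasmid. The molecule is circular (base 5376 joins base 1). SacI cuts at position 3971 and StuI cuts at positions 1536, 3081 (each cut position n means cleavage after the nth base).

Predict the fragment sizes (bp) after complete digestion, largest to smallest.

2941, 1545, 890 bp

Combined cut positions (sorted): 1536, 3081, 3971.
Circular molecule, 3 cuts → 3 fragments:
  3081 − 1536 = 1545 bp
  3971 − 3081 = 890 bp
  wrap: 5376 − 3971 + 1536 = 2941 bp
Sorted largest to smallest: 2941, 1545, 890 bp.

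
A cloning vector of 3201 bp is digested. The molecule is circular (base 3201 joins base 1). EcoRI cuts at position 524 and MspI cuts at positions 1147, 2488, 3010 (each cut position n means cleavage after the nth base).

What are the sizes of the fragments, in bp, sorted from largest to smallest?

Combined cut positions (sorted): 524, 1147, 2488, 3010.
Circular molecule, 4 cuts → 4 fragments:
  1147 − 524 = 623 bp
  2488 − 1147 = 1341 bp
  3010 − 2488 = 522 bp
  wrap: 3201 − 3010 + 524 = 715 bp
Sorted largest to smallest: 1341, 715, 623, 522 bp.

1341, 715, 623, 522 bp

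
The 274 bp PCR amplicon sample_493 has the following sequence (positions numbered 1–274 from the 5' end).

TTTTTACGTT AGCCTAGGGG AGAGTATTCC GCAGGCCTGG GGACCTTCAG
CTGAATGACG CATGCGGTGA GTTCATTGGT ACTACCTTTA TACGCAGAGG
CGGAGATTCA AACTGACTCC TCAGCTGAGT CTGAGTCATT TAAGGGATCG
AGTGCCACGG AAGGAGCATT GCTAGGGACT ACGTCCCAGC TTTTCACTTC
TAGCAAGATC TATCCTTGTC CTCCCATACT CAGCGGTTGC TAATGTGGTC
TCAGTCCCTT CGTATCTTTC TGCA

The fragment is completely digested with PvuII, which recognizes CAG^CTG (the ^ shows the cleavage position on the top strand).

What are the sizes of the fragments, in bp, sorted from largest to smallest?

PvuII sites (CAGCTG) start at positions 48, 122.
PvuII cuts after base 3 of each site, so after positions 50, 124.
Linear molecule, 2 cuts → 3 fragments:
  1–50 → 50 bp
  51–124 → 74 bp
  125–274 → 150 bp
Sorted largest to smallest: 150, 74, 50 bp.

150, 74, 50 bp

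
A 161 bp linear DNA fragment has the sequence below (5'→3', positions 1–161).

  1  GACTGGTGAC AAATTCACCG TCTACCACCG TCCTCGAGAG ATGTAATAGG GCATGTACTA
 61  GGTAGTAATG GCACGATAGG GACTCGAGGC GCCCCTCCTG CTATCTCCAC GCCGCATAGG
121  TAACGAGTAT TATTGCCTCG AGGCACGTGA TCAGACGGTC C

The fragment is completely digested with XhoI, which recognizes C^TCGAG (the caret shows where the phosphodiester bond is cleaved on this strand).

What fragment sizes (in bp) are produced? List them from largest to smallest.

XhoI sites (CTCGAG) start at positions 33, 83, 137.
XhoI cuts after the first base of each site, so after positions 33, 83, 137.
Linear molecule, 3 cuts → 4 fragments:
  1–33 → 33 bp
  34–83 → 50 bp
  84–137 → 54 bp
  138–161 → 24 bp
Sorted largest to smallest: 54, 50, 33, 24 bp.

54, 50, 33, 24 bp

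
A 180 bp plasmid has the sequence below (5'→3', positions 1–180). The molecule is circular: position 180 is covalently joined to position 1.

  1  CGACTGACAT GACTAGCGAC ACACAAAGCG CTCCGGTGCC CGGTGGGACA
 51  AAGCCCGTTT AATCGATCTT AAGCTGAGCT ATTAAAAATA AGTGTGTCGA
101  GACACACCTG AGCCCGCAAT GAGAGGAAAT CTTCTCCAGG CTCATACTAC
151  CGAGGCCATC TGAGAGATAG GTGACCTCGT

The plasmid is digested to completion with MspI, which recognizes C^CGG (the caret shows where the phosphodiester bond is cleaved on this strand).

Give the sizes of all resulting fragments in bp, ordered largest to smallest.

173, 7 bp

MspI sites (CCGG) start at positions 33, 40.
MspI cuts after the first base of each site, so after positions 33, 40.
Circular molecule, 2 cuts → 2 fragments:
  34–40 → 7 bp
  41–180 then 1–33 → 140 + 33 = 173 bp
Sorted largest to smallest: 173, 7 bp.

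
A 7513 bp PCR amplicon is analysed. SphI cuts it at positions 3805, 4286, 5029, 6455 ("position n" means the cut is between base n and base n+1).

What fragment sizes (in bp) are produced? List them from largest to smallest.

Linear molecule, 4 cuts → 5 fragments:
  3805 − 0 = 3805 bp
  4286 − 3805 = 481 bp
  5029 − 4286 = 743 bp
  6455 − 5029 = 1426 bp
  7513 − 6455 = 1058 bp
Sorted largest to smallest: 3805, 1426, 1058, 743, 481 bp.

3805, 1426, 1058, 743, 481 bp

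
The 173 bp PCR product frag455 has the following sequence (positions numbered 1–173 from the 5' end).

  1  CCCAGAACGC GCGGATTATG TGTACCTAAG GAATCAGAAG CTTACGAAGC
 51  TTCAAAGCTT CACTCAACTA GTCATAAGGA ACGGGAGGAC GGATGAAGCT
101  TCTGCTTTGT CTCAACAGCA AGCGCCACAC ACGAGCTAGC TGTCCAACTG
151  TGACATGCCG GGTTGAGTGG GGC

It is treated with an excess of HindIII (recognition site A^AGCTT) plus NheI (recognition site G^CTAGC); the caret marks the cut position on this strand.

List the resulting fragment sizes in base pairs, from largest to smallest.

41, 39, 38, 38, 9, 8 bp

HindIII sites (AAGCTT) start at positions 38, 47, 55, 96.
HindIII cuts after the first base of each site, so after positions 38, 47, 55, 96.
The NheI site (GCTAGC) starts at position 135.
NheI cuts after the first base of each site, so after position 135.
Combined cut positions: 38, 47, 55, 96, 135.
Linear molecule, 5 cuts → 6 fragments:
  1–38 → 38 bp
  39–47 → 9 bp
  48–55 → 8 bp
  56–96 → 41 bp
  97–135 → 39 bp
  136–173 → 38 bp
Sorted largest to smallest: 41, 39, 38, 38, 9, 8 bp.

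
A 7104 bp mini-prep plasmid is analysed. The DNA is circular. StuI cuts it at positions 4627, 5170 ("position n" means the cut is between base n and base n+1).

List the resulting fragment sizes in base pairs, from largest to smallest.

Circular molecule, 2 cuts → 2 fragments:
  5170 − 4627 = 543 bp
  wrap: 7104 − 5170 + 4627 = 6561 bp
Sorted largest to smallest: 6561, 543 bp.

6561, 543 bp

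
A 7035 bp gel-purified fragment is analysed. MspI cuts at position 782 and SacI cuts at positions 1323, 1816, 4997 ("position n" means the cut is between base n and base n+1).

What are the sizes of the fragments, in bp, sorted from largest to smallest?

Combined cut positions (sorted): 782, 1323, 1816, 4997.
Linear molecule, 4 cuts → 5 fragments:
  782 − 0 = 782 bp
  1323 − 782 = 541 bp
  1816 − 1323 = 493 bp
  4997 − 1816 = 3181 bp
  7035 − 4997 = 2038 bp
Sorted largest to smallest: 3181, 2038, 782, 541, 493 bp.

3181, 2038, 782, 541, 493 bp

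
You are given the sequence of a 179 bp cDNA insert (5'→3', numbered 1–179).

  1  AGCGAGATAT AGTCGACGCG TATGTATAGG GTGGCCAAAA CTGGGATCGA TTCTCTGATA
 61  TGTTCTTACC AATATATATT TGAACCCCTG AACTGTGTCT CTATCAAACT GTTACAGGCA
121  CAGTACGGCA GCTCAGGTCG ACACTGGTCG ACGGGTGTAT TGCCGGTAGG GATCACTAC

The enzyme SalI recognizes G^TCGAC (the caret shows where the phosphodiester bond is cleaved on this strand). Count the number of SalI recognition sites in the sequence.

3

GTCGAC occurs starting at positions 12, 137, 147.
SalI cuts at 3 sites.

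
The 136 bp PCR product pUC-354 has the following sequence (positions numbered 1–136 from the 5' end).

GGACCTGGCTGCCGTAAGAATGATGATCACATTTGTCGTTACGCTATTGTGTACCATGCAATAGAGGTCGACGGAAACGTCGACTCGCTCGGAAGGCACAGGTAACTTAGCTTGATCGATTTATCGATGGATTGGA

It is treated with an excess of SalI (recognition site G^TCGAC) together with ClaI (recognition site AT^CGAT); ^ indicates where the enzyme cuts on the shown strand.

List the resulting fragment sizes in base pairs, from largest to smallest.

67, 37, 12, 12, 8 bp

SalI sites (GTCGAC) start at positions 67, 79.
SalI cuts after the first base of each site, so after positions 67, 79.
ClaI sites (ATCGAT) start at positions 115, 123.
ClaI cuts after base 2 of each site, so after positions 116, 124.
Combined cut positions: 67, 79, 116, 124.
Linear molecule, 4 cuts → 5 fragments:
  1–67 → 67 bp
  68–79 → 12 bp
  80–116 → 37 bp
  117–124 → 8 bp
  125–136 → 12 bp
Sorted largest to smallest: 67, 37, 12, 12, 8 bp.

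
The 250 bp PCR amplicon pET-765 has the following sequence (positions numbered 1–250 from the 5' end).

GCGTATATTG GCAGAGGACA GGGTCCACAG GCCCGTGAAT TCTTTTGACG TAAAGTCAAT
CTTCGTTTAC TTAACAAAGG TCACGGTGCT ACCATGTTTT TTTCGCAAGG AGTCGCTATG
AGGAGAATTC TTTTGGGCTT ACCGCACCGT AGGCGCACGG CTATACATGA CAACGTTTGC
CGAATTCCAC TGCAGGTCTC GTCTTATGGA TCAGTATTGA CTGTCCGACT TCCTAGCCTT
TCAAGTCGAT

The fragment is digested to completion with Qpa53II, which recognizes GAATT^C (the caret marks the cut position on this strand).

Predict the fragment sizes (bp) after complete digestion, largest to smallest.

Qpa53II sites (GAATTC) start at positions 37, 125, 182.
Qpa53II cuts after base 5 of each site (before the last base), so after positions 41, 129, 186.
Linear molecule, 3 cuts → 4 fragments:
  1–41 → 41 bp
  42–129 → 88 bp
  130–186 → 57 bp
  187–250 → 64 bp
Sorted largest to smallest: 88, 64, 57, 41 bp.

88, 64, 57, 41 bp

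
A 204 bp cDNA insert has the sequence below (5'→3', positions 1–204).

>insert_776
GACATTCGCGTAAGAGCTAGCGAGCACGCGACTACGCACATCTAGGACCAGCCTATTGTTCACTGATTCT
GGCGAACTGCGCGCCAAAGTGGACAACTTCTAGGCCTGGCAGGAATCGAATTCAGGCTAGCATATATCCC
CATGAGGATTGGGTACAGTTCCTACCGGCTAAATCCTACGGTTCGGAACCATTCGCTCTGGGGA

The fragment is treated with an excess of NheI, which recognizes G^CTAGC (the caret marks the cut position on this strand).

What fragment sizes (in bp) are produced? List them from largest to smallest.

NheI sites (GCTAGC) start at positions 16, 126.
NheI cuts after the first base of each site, so after positions 16, 126.
Linear molecule, 2 cuts → 3 fragments:
  1–16 → 16 bp
  17–126 → 110 bp
  127–204 → 78 bp
Sorted largest to smallest: 110, 78, 16 bp.

110, 78, 16 bp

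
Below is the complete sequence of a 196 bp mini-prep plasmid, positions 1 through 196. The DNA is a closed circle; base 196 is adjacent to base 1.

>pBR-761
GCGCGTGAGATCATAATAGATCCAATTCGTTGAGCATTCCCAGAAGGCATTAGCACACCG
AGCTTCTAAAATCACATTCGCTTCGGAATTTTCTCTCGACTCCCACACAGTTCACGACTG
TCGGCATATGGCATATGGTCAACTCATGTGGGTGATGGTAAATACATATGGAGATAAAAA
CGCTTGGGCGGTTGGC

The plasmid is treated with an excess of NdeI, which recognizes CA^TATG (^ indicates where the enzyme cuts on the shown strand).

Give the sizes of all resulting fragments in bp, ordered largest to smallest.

NdeI sites (CATATG) start at positions 125, 132, 165.
NdeI cuts after base 2 of each site, so after positions 126, 133, 166.
Circular molecule, 3 cuts → 3 fragments:
  127–133 → 7 bp
  134–166 → 33 bp
  167–196 then 1–126 → 30 + 126 = 156 bp
Sorted largest to smallest: 156, 33, 7 bp.

156, 33, 7 bp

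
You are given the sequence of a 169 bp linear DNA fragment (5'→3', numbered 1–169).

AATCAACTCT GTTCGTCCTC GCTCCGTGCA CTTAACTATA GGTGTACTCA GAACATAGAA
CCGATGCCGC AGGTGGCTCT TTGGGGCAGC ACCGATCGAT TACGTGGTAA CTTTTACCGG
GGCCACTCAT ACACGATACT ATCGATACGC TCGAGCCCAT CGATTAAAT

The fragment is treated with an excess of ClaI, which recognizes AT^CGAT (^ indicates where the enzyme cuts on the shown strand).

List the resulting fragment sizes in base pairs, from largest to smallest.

96, 46, 18, 9 bp

ClaI sites (ATCGAT) start at positions 95, 141, 159.
ClaI cuts after base 2 of each site, so after positions 96, 142, 160.
Linear molecule, 3 cuts → 4 fragments:
  1–96 → 96 bp
  97–142 → 46 bp
  143–160 → 18 bp
  161–169 → 9 bp
Sorted largest to smallest: 96, 46, 18, 9 bp.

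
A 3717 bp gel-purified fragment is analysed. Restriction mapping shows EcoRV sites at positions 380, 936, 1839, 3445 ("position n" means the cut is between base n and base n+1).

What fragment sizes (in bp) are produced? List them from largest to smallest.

Linear molecule, 4 cuts → 5 fragments:
  380 − 0 = 380 bp
  936 − 380 = 556 bp
  1839 − 936 = 903 bp
  3445 − 1839 = 1606 bp
  3717 − 3445 = 272 bp
Sorted largest to smallest: 1606, 903, 556, 380, 272 bp.

1606, 903, 556, 380, 272 bp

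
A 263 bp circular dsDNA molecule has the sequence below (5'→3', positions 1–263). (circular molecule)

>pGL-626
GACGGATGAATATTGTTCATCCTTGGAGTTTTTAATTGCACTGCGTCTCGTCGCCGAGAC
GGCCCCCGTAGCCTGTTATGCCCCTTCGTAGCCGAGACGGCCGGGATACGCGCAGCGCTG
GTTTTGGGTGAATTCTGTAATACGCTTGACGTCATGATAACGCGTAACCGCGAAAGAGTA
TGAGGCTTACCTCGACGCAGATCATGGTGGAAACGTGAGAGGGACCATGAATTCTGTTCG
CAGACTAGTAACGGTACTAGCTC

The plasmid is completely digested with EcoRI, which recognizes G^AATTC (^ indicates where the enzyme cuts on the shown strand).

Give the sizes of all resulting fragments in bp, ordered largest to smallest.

164, 99 bp

EcoRI sites (GAATTC) start at positions 130, 229.
EcoRI cuts after the first base of each site, so after positions 130, 229.
Circular molecule, 2 cuts → 2 fragments:
  131–229 → 99 bp
  230–263 then 1–130 → 34 + 130 = 164 bp
Sorted largest to smallest: 164, 99 bp.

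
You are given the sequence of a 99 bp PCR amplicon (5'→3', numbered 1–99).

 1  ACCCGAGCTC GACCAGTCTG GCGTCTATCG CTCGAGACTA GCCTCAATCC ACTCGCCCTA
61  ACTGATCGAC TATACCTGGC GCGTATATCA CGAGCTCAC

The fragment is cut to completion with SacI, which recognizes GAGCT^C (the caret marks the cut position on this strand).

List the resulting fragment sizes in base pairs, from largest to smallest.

87, 9, 3 bp

SacI sites (GAGCTC) start at positions 5, 92.
SacI cuts after base 5 of each site (before the last base), so after positions 9, 96.
Linear molecule, 2 cuts → 3 fragments:
  1–9 → 9 bp
  10–96 → 87 bp
  97–99 → 3 bp
Sorted largest to smallest: 87, 9, 3 bp.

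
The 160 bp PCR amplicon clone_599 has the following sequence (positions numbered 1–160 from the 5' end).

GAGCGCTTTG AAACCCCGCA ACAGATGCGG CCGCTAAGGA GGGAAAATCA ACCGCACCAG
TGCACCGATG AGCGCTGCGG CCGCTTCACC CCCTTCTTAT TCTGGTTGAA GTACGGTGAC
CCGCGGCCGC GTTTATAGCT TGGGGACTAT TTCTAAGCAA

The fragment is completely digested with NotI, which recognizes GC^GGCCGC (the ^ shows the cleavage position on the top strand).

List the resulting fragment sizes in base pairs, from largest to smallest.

NotI sites (GCGGCCGC) start at positions 27, 77, 123.
NotI cuts after base 2 of each site, so after positions 28, 78, 124.
Linear molecule, 3 cuts → 4 fragments:
  1–28 → 28 bp
  29–78 → 50 bp
  79–124 → 46 bp
  125–160 → 36 bp
Sorted largest to smallest: 50, 46, 36, 28 bp.

50, 46, 36, 28 bp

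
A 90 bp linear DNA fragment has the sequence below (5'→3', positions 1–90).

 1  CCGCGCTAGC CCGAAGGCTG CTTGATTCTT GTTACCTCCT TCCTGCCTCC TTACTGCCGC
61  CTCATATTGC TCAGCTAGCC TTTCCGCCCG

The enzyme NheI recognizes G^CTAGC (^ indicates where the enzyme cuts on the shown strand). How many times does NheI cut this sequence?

GCTAGC occurs starting at positions 5, 74.
NheI cuts at 2 sites.

2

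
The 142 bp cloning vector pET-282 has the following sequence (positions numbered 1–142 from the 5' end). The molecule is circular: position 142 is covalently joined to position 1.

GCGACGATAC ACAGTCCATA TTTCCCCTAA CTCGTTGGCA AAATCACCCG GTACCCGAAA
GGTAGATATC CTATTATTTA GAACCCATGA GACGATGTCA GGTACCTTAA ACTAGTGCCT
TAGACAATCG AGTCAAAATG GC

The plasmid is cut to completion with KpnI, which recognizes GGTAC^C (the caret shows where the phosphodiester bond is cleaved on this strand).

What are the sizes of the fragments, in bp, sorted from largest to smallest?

KpnI sites (GGTACC) start at positions 50, 101.
KpnI cuts after base 5 of each site (before the last base), so after positions 54, 105.
Circular molecule, 2 cuts → 2 fragments:
  55–105 → 51 bp
  106–142 then 1–54 → 37 + 54 = 91 bp
Sorted largest to smallest: 91, 51 bp.

91, 51 bp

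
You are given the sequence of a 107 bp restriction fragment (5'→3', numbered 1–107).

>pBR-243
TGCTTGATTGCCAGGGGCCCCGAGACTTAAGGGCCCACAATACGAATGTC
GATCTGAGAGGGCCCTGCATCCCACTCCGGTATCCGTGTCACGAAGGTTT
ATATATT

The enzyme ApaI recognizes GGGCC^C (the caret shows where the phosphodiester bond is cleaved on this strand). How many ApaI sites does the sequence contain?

GGGCCC occurs starting at positions 15, 31, 60.
ApaI cuts at 3 sites.

3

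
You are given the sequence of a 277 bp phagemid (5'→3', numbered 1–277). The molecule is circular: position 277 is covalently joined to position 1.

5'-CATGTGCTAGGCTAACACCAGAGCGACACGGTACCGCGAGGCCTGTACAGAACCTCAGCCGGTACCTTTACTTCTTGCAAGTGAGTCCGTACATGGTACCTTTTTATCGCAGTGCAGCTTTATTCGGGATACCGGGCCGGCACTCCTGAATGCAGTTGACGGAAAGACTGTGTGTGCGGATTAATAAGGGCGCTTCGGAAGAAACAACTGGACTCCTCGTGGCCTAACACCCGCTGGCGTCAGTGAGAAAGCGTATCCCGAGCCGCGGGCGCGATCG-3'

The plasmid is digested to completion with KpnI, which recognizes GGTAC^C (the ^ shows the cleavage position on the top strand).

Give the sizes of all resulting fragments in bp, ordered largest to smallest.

212, 34, 31 bp

KpnI sites (GGTACC) start at positions 30, 61, 95.
KpnI cuts after base 5 of each site (before the last base), so after positions 34, 65, 99.
Circular molecule, 3 cuts → 3 fragments:
  35–65 → 31 bp
  66–99 → 34 bp
  100–277 then 1–34 → 178 + 34 = 212 bp
Sorted largest to smallest: 212, 34, 31 bp.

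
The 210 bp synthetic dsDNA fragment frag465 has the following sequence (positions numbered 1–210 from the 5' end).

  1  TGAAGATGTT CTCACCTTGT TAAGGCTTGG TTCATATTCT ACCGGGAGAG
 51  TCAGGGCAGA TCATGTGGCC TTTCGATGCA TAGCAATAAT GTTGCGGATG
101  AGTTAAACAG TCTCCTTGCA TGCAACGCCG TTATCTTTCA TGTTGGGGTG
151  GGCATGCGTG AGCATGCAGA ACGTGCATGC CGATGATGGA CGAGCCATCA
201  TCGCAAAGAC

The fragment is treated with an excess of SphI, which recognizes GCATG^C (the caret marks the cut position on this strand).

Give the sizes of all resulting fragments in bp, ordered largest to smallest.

SphI sites (GCATGC) start at positions 118, 152, 162, 175.
SphI cuts after base 5 of each site (before the last base), so after positions 122, 156, 166, 179.
Linear molecule, 4 cuts → 5 fragments:
  1–122 → 122 bp
  123–156 → 34 bp
  157–166 → 10 bp
  167–179 → 13 bp
  180–210 → 31 bp
Sorted largest to smallest: 122, 34, 31, 13, 10 bp.

122, 34, 31, 13, 10 bp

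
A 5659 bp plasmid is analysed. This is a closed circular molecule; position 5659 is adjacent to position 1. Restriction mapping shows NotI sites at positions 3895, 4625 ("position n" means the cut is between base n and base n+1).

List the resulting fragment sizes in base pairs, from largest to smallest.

Circular molecule, 2 cuts → 2 fragments:
  4625 − 3895 = 730 bp
  wrap: 5659 − 4625 + 3895 = 4929 bp
Sorted largest to smallest: 4929, 730 bp.

4929, 730 bp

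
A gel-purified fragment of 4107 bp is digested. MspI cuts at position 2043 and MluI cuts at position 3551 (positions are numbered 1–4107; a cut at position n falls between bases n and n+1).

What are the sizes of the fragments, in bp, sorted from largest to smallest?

2043, 1508, 556 bp

Combined cut positions (sorted): 2043, 3551.
Linear molecule, 2 cuts → 3 fragments:
  2043 − 0 = 2043 bp
  3551 − 2043 = 1508 bp
  4107 − 3551 = 556 bp
Sorted largest to smallest: 2043, 1508, 556 bp.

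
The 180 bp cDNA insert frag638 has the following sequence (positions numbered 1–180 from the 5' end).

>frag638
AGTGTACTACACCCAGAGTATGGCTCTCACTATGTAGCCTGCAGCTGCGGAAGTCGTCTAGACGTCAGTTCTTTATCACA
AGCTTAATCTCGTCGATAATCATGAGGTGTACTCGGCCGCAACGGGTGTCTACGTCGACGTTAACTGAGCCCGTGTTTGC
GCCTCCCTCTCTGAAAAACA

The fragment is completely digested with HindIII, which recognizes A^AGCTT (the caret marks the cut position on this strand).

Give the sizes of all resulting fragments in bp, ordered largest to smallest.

The HindIII site (AAGCTT) starts at position 80.
HindIII cuts after the first base of each site, so after position 80.
Linear molecule, 1 cut → 2 fragments:
  1–80 → 80 bp
  81–180 → 100 bp
Sorted largest to smallest: 100, 80 bp.

100, 80 bp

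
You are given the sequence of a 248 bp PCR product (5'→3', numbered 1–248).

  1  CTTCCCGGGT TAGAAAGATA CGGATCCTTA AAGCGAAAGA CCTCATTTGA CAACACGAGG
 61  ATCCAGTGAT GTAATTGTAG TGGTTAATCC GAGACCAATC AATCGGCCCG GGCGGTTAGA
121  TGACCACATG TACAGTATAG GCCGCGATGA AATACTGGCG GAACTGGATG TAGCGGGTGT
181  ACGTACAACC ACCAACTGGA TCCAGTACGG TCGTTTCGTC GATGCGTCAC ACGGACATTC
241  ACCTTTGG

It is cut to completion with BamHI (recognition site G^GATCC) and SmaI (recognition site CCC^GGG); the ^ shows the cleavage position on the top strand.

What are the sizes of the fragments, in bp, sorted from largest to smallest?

BamHI sites (GGATCC) start at positions 22, 59, 198.
BamHI cuts after the first base of each site, so after positions 22, 59, 198.
SmaI sites (CCCGGG) start at positions 4, 107.
SmaI cuts after base 3 of each site, so after positions 6, 109.
Combined cut positions: 6, 22, 59, 109, 198.
Linear molecule, 5 cuts → 6 fragments:
  1–6 → 6 bp
  7–22 → 16 bp
  23–59 → 37 bp
  60–109 → 50 bp
  110–198 → 89 bp
  199–248 → 50 bp
Sorted largest to smallest: 89, 50, 50, 37, 16, 6 bp.

89, 50, 50, 37, 16, 6 bp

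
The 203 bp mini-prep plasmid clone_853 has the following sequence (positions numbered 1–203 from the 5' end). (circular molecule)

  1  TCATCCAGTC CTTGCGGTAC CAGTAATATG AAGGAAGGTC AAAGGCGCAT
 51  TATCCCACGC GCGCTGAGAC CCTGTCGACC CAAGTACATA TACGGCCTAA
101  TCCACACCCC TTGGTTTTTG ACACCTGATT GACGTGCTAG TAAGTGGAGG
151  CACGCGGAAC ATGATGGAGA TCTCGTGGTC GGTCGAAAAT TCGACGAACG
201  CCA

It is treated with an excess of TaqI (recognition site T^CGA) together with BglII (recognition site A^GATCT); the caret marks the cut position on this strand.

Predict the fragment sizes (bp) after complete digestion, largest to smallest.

TaqI sites (TCGA) start at positions 75, 183, 191.
TaqI cuts after the first base of each site, so after positions 75, 183, 191.
The BglII site (AGATCT) starts at position 168.
BglII cuts after the first base of each site, so after position 168.
Combined cut positions: 75, 168, 183, 191.
Circular molecule, 4 cuts → 4 fragments:
  76–168 → 93 bp
  169–183 → 15 bp
  184–191 → 8 bp
  192–203 then 1–75 → 12 + 75 = 87 bp
Sorted largest to smallest: 93, 87, 15, 8 bp.

93, 87, 15, 8 bp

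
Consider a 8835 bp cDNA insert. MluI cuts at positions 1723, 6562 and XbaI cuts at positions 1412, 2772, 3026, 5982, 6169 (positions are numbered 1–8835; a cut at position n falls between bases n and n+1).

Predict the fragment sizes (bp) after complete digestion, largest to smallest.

2956, 2273, 1412, 1049, 393, 311, 254, 187 bp

Combined cut positions (sorted): 1412, 1723, 2772, 3026, 5982, 6169, 6562.
Linear molecule, 7 cuts → 8 fragments:
  1412 − 0 = 1412 bp
  1723 − 1412 = 311 bp
  2772 − 1723 = 1049 bp
  3026 − 2772 = 254 bp
  5982 − 3026 = 2956 bp
  6169 − 5982 = 187 bp
  6562 − 6169 = 393 bp
  8835 − 6562 = 2273 bp
Sorted largest to smallest: 2956, 2273, 1412, 1049, 393, 311, 254, 187 bp.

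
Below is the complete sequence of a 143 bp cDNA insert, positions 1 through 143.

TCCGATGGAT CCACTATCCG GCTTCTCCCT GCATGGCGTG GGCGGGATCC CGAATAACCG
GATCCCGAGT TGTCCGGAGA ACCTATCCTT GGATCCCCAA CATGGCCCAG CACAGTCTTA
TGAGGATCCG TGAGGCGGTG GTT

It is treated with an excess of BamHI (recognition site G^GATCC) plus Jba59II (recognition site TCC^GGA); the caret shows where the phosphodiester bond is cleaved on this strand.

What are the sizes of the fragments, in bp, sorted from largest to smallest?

38, 33, 19, 16, 15, 15, 7 bp

BamHI sites (GGATCC) start at positions 7, 45, 60, 91, 124.
BamHI cuts after the first base of each site, so after positions 7, 45, 60, 91, 124.
The Jba59II site (TCCGGA) starts at position 73.
Jba59II cuts after base 3 of each site, so after position 75.
Combined cut positions: 7, 45, 60, 75, 91, 124.
Linear molecule, 6 cuts → 7 fragments:
  1–7 → 7 bp
  8–45 → 38 bp
  46–60 → 15 bp
  61–75 → 15 bp
  76–91 → 16 bp
  92–124 → 33 bp
  125–143 → 19 bp
Sorted largest to smallest: 38, 33, 19, 16, 15, 15, 7 bp.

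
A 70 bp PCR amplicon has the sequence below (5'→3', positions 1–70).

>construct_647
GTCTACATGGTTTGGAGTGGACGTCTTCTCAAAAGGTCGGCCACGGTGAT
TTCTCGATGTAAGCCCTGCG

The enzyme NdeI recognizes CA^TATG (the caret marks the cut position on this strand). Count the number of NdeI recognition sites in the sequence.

0

No occurrence of CATATG is present in the sequence.
NdeI does not cut: 0 sites.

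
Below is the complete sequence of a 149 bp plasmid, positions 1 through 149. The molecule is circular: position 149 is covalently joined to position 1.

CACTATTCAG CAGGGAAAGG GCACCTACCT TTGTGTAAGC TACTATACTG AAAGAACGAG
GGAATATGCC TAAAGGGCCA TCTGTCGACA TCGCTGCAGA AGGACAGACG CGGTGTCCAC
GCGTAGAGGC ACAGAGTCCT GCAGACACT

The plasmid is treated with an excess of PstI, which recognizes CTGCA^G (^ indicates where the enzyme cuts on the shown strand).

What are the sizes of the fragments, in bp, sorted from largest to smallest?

PstI sites (CTGCAG) start at positions 94, 139.
PstI cuts after base 5 of each site (before the last base), so after positions 98, 143.
Circular molecule, 2 cuts → 2 fragments:
  99–143 → 45 bp
  144–149 then 1–98 → 6 + 98 = 104 bp
Sorted largest to smallest: 104, 45 bp.

104, 45 bp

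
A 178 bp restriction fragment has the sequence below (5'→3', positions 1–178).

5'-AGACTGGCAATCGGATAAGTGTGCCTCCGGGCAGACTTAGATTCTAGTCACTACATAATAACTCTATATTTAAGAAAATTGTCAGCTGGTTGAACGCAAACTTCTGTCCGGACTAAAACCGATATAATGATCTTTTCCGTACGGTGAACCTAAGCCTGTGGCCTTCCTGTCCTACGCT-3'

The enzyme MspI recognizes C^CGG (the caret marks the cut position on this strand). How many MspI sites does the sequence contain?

CCGG occurs starting at positions 27, 108.
MspI cuts at 2 sites.

2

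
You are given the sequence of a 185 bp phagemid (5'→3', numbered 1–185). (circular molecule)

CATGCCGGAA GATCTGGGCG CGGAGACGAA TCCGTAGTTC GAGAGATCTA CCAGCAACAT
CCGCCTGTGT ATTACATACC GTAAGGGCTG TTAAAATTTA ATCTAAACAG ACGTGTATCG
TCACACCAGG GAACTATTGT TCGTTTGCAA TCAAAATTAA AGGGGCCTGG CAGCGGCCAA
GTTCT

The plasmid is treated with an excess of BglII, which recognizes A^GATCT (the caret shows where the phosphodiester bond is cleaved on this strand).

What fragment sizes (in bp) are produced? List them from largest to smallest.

151, 34 bp

BglII sites (AGATCT) start at positions 10, 44.
BglII cuts after the first base of each site, so after positions 10, 44.
Circular molecule, 2 cuts → 2 fragments:
  11–44 → 34 bp
  45–185 then 1–10 → 141 + 10 = 151 bp
Sorted largest to smallest: 151, 34 bp.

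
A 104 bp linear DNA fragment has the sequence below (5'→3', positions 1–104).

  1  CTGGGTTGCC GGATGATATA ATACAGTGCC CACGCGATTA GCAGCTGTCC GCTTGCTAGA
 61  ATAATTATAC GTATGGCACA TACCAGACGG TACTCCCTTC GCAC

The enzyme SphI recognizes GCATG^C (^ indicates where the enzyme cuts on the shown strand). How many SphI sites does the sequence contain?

0

No occurrence of GCATGC is present in the sequence.
SphI does not cut: 0 sites.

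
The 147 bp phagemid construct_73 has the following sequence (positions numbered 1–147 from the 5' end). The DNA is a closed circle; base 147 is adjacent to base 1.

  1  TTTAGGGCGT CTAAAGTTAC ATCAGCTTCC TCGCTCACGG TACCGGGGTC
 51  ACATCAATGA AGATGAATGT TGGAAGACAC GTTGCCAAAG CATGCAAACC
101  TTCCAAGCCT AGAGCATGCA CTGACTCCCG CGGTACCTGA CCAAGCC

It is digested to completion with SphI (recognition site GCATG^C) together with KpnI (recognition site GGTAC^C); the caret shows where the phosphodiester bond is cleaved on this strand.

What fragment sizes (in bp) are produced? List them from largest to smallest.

SphI sites (GCATGC) start at positions 90, 114.
SphI cuts after base 5 of each site (before the last base), so after positions 94, 118.
KpnI sites (GGTACC) start at positions 39, 132.
KpnI cuts after base 5 of each site (before the last base), so after positions 43, 136.
Combined cut positions: 43, 94, 118, 136.
Circular molecule, 4 cuts → 4 fragments:
  44–94 → 51 bp
  95–118 → 24 bp
  119–136 → 18 bp
  137–147 then 1–43 → 11 + 43 = 54 bp
Sorted largest to smallest: 54, 51, 24, 18 bp.

54, 51, 24, 18 bp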